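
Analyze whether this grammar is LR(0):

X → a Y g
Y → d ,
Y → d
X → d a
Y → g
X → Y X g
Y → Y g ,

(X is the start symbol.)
No. Shift-reduce conflict between [Y → d .] and [X → d . a]

Augment with X' → X and build the canonical LR(0) collection (I0 = CLOSURE({[X' → . X]}), then GOTO on every symbol after a dot until no new states appear). It has 15 states:
  I0: { [X → . Y X g], [X → . a Y g], [X → . d a], [X' → . X], [Y → . Y g ,], [Y → . d ,], [Y → . d], [Y → . g] }  — shift
  I1: { [X' → X .] }  — accept
  I2: { [X → . Y X g], [X → . a Y g], [X → . d a], [X → Y . X g], [Y → . Y g ,], [Y → . d ,], [Y → . d], [Y → . g], [Y → Y . g ,] }  — shift
  I3: { [X → a . Y g], [Y → . Y g ,], [Y → . d ,], [Y → . d], [Y → . g] }  — shift
  I4: { [X → d . a], [Y → d . ,], [Y → d .] }  — shift, reduce
  I5: { [Y → g .] }  — reduce
  I6: { [Y → d , .] }  — reduce
  I7: { [X → d a .] }  — reduce
  I8: { [X → a Y . g], [Y → Y . g ,] }  — shift
  I9: { [Y → d . ,], [Y → d .] }  — shift, reduce
  I10: { [X → a Y g .], [Y → Y g . ,] }  — shift, reduce
  I11: { [Y → Y g , .] }  — reduce
  I12: { [X → Y X . g] }  — shift
  I13: { [Y → Y g . ,], [Y → g .] }  — shift, reduce
  I14: { [X → Y X g .] }  — reduce

Conflict in state I4:
  Shift-reduce conflict between [Y → d .] and [X → d . a]
So the grammar is NOT LR(0).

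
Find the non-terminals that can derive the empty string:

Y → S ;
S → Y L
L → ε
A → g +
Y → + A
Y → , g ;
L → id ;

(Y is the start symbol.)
ε-productions: L → ε
So L is immediately nullable.
No further non-terminal can be added: every production for the remaining non-terminals contains a terminal or a non-nullable non-terminal.
Nullable = { 'L' }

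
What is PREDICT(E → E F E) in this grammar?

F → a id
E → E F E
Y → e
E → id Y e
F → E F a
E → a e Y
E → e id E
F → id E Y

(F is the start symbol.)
{ 'a', 'e', 'id' }

PREDICT(E → E F E) = (FIRST(RHS) \ {ε}) ∪ (FOLLOW(E) if ε ∈ FIRST(RHS), i.e. RHS ⇒* ε)
FIRST(E) = { 'a', 'e', 'id' }
FIRST(E F E) = { 'a', 'e', 'id' }
ε ∉ FIRST(E F E), so FOLLOW(E) is not added.
PREDICT(E → E F E) = { 'a', 'e', 'id' }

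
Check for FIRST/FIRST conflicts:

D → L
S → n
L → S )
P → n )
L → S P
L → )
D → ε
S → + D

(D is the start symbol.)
Yes. L → S ')' / L → S P on { '+', 'n' }

FIRST sets of the non-terminals at (or reachable through a nullable prefix from) the front of some alternative:
  FIRST(L) = { ')', '+', 'n' }
  FIRST(S) = { '+', 'n' }

Productions for D:
  D → L: FIRST = { ')', '+', 'n' }
  D → ε: FIRST = { ε }
Productions for S:
  S → n: FIRST = { 'n' }
  S → + D: FIRST = { '+' }
Productions for L:
  L → S ): FIRST = { '+', 'n' }
  L → S P: FIRST = { '+', 'n' }
  L → ): FIRST = { ')' }
P has only one production, so no FIRST/FIRST conflict is possible there.

Conflict for L: L → S ) and L → S P
  Overlap: { '+', 'n' }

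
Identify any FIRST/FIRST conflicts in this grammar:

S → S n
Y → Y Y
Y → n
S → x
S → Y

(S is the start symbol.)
Yes. S → S n / S → x on { 'x' }; S → S n / S → Y on { 'n' }; Y → Y Y / Y → n on { 'n' }

A FIRST/FIRST conflict occurs when two productions N → α and N → β for the same non-terminal have FIRST(α) ∩ FIRST(β) ≠ ∅ (with ε ∈ FIRST of a nullable right-hand side, so two nullable alternatives also conflict).

FIRST sets of the non-terminals at (or reachable through a nullable prefix from) the front of some alternative:
  FIRST(S) = { 'n', 'x' }
  FIRST(Y) = { 'n' }

Productions for S:
  S → S n: FIRST = { 'n', 'x' }
  S → x: FIRST = { 'x' }
  S → Y: FIRST = { 'n' }
Productions for Y:
  Y → Y Y: FIRST = { 'n' }
  Y → n: FIRST = { 'n' }

Conflict for S: S → S n and S → x
  Overlap: { 'x' }
Conflict for S: S → S n and S → Y
  Overlap: { 'n' }
Conflict for Y: Y → Y Y and Y → n
  Overlap: { 'n' }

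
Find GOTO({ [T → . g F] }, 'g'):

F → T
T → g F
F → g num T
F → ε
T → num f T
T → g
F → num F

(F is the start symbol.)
GOTO(I, 'g') = CLOSURE({ [A → αX.β] : [A → α.Xβ] ∈ I, X = 'g' })

Items with dot before 'g', with the dot advanced:
  [T → . g F] → [T → g . F]
Closure of the advanced items:
  [T → g . F] has the dot before F: add [F → . T], [F → . g num T], [F → .], [F → . num F]
  [F → . T] has the dot before T: add [T → . g F], [T → . num f T], [T → . g]

GOTO = { [F → . T], [F → . g num T], [F → . num F], [F → .], [T → . g F], [T → . g], [T → . num f T], [T → g . F] }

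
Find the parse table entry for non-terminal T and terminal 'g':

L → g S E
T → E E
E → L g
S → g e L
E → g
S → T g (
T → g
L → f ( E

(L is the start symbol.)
To find M[T, 'g'], we find productions for T where 'g' is in the predict set (PREDICT(N → α) = (FIRST(α) \ {ε}) ∪ (FOLLOW(N) if α ⇒* ε)).

Relevant sets:
  FIRST(E) = { 'f', 'g' }

T → E E: PREDICT = { 'f', 'g' }
  'g' is in predict set, so this production goes in M[T, 'g']
T → g: PREDICT = { 'g' }
  'g' is in predict set, so this production goes in M[T, 'g']

M[T, 'g'] = T → E E, T → g  (a multiply-defined cell — the grammar is not LL(1))

Answer: T → E E, T → g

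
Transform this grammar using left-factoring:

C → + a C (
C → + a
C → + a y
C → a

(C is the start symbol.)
Left-factoring transforms A → αβ₁ | αβ₂ into A → αA' and A' → β₁ | β₂
(α is the longest common prefix among the alternatives). Repeat until
no nonterminal has two alternatives with a common prefix.

Round 1: C has alternatives sharing prefix '+ a'. Introduce C': C → + a C'
  Add: C' → C (
  Add: C' → ε
  Add: C' → y

No remaining common prefixes — done.

Resulting grammar:
C → + a C'
C' → C (
C' → ε
C' → y
C → a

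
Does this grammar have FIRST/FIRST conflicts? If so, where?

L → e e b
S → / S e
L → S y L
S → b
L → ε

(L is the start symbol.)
A FIRST/FIRST conflict occurs when two productions N → α and N → β for the same non-terminal have FIRST(α) ∩ FIRST(β) ≠ ∅ (with ε ∈ FIRST of a nullable right-hand side, so two nullable alternatives also conflict).

FIRST sets of the non-terminals at (or reachable through a nullable prefix from) the front of some alternative:
  FIRST(S) = { '/', 'b' }

Productions for L:
  L → e e b: FIRST = { 'e' }
  L → S y L: FIRST = { '/', 'b' }
  L → ε: FIRST = { ε }
Productions for S:
  S → / S e: FIRST = { '/' }
  S → b: FIRST = { 'b' }

All alternatives of each non-terminal have pairwise disjoint FIRST sets.

Answer: No FIRST/FIRST conflicts.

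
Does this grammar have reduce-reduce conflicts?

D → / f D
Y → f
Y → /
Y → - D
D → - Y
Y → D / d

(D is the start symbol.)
A reduce-reduce conflict occurs when an LR(0) state has two complete items [A → α .] and [B → β .] — both call for a reduction, and with no lookahead the parser cannot choose between them.

Augment with D' → D and build the canonical LR(0) collection (I0 = CLOSURE({[D' → . D]}), then GOTO on every symbol after a dot until no new states appear). It has 14 states:
  I0: { [D → . - Y], [D → . / f D], [D' → . D] }  — shift
  I1: { [D → - . Y], [D → . - Y], [D → . / f D], [Y → . - D], [Y → . /], [Y → . D / d], [Y → . f] }  — shift
  I2: { [D → / . f D] }  — shift
  I3: { [D' → D .] }  — accept
  I4: { [D → . - Y], [D → . / f D], [D → / f . D] }  — shift
  I5: { [D → / f D .] }  — reduce
  I6: { [D → - . Y], [D → . - Y], [D → . / f D], [Y → - . D], [Y → . - D], [Y → . /], [Y → . D / d], [Y → . f] }  — shift
  I7: { [D → / . f D], [Y → / .] }  — shift, reduce
  I8: { [Y → D . / d] }  — shift
  I9: { [D → - Y .] }  — reduce
  I10: { [Y → f .] }  — reduce
  I11: { [Y → D / . d] }  — shift
  I12: { [Y → D / d .] }  — reduce
  I13: { [Y → - D .], [Y → D . / d] }  — shift, reduce

No state contains more than one complete item.

Answer: No reduce-reduce conflicts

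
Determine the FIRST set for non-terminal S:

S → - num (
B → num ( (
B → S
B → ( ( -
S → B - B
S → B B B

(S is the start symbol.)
To compute FIRST(S), examine every production with S on the left-hand side, reading each right-hand side left to right until a non-nullable symbol is reached.

FIRST sets of the other non-terminals involved (by the same procedure, iterated to a fixed point):
  FIRST(B) = { '(', '-', 'num' }

From S → - num (:
  - '-' is a terminal: add '-' and stop
From S → B - B:
  - B is a non-terminal: add FIRST(B) \ {ε} = { '(', '-', 'num' }
    B is not nullable, so stop
From S → B B B:
  - B is a non-terminal: add FIRST(B) \ {ε} = { '(', '-', 'num' }
    B is not nullable, so stop

Collecting: FIRST(S) = { '(', '-', 'num' }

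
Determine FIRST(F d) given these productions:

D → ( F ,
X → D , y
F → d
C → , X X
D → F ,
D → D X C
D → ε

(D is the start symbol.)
FIRST sets of the non-terminals involved (from the grammar, by fixed-point iteration):
  FIRST(F) = { 'd' }

To compute FIRST(F d), process the symbols left to right:
Symbol F is a non-terminal. Add FIRST(F) \ {ε} = { 'd' }
F is not nullable (ε ∉ FIRST(F)), so stop here.
FIRST(F d) = { 'd' }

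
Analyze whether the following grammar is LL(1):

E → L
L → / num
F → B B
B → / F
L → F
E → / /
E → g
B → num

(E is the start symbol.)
No. Predict set conflict for E: { '/' }

A grammar is LL(1) if for each non-terminal N with multiple productions, the predict sets of those productions are pairwise disjoint, where PREDICT(N → α) = (FIRST(α) \ {ε}) ∪ (FOLLOW(N) if α ⇒* ε).

Relevant sets:
  FIRST(L) = { '/', 'num' }
  FIRST(F) = { '/', 'num' }

For E:
  PREDICT(E → L) = { '/', 'num' }
  PREDICT(E → '/' '/') = { '/' }
  PREDICT(E → g) = { 'g' }
For L:
  PREDICT(L → '/' num) = { '/' }
  PREDICT(L → F) = { '/', 'num' }
For B:
  PREDICT(B → '/' F) = { '/' }
  PREDICT(B → num) = { 'num' }
F has a single production, so nothing to check there.

Conflict found: Predict set conflict for E: { '/' }
The grammar is NOT LL(1).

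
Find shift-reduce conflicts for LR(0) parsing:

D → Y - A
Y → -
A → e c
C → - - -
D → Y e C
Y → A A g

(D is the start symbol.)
A shift-reduce conflict occurs when an LR(0) state has both:
  - a complete (reduce) item [A → α .] (dot at the end), and
  - a shift item [B → β . c γ] (dot before a terminal).

Augment with D' → D and build the canonical LR(0) collection (I0 = CLOSURE({[D' → . D]}), then GOTO on every symbol after a dot until no new states appear). It has 16 states:
  I0: { [A → . e c], [D → . Y - A], [D → . Y e C], [D' → . D], [Y → . -], [Y → . A A g] }  — shift
  I1: { [Y → - .] }  — reduce
  I2: { [A → . e c], [Y → A . A g] }  — shift
  I3: { [D' → D .] }  — accept
  I4: { [D → Y . - A], [D → Y . e C] }  — shift
  I5: { [A → e . c] }  — shift
  I6: { [A → e c .] }  — reduce
  I7: { [A → . e c], [D → Y - . A] }  — shift
  I8: { [C → . - - -], [D → Y e . C] }  — shift
  I9: { [C → - . - -] }  — shift
  I10: { [D → Y e C .] }  — reduce
  I11: { [C → - - . -] }  — shift
  I12: { [C → - - - .] }  — reduce
  I13: { [D → Y - A .] }  — reduce
  I14: { [Y → A A . g] }  — shift
  I15: { [Y → A A g .] }  — reduce

No state contains both a complete item and a shift item.

Answer: No shift-reduce conflicts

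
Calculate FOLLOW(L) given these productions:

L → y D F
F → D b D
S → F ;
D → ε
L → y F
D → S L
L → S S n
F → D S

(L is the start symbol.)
To compute FOLLOW(L), find every occurrence of L on a right-hand side N → α L β: add FIRST(β) \ {ε}, and if β is empty or nullable also add FOLLOW(N). Iterate to a fixed point.

L is the start symbol, so $ ∈ FOLLOW(L).
In D → S L: L is at the end, add FOLLOW(D)

The FOLLOW sets referred to above (computed the same way, to a fixed point):
  FOLLOW(D) = { $, ';', 'b' }

Taking the union: FOLLOW(L) = { $, ';', 'b' }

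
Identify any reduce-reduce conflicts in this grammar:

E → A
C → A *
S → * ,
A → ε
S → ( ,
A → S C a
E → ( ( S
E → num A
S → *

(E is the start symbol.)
No reduce-reduce conflicts

A reduce-reduce conflict occurs when an LR(0) state has two complete items [A → α .] and [B → β .] — both call for a reduction, and with no lookahead the parser cannot choose between them.

Augment with E' → E and build the canonical LR(0) collection (I0 = CLOSURE({[E' → . E]}), then GOTO on every symbol after a dot until no new states appear). It has 17 states:
  I0: { [A → . S C a], [A → .], [E → . ( ( S], [E → . A], [E → . num A], [E' → . E], [S → . ( ,], [S → . * ,], [S → . *] }  — shift, reduce
  I1: { [E → ( . ( S], [S → ( . ,] }  — shift
  I2: { [S → * . ,], [S → * .] }  — shift, reduce
  I3: { [E → A .] }  — reduce
  I4: { [E' → E .] }  — accept
  I5: { [A → . S C a], [A → .], [A → S . C a], [C → . A *], [S → . ( ,], [S → . * ,], [S → . *] }  — shift, reduce
  I6: { [A → . S C a], [A → .], [E → num . A], [S → . ( ,], [S → . * ,], [S → . *] }  — shift, reduce
  I7: { [S → ( . ,] }  — shift
  I8: { [E → num A .] }  — reduce
  I9: { [S → ( , .] }  — reduce
  I10: { [C → A . *] }  — shift
  I11: { [A → S C . a] }  — shift
  I12: { [A → S C a .] }  — reduce
  I13: { [C → A * .] }  — reduce
  I14: { [S → * , .] }  — reduce
  I15: { [E → ( ( . S], [S → . ( ,], [S → . * ,], [S → . *] }  — shift
  I16: { [E → ( ( S .] }  — reduce

No state contains more than one complete item.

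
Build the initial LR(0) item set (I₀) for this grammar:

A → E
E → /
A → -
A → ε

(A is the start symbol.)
First, augment the grammar with A' → A
I₀ = CLOSURE({ [A' → . A] }):
  [A' → . A] has the dot before A: add [A → . E], [A → . -], [A → .]
  [A → . E] has the dot before E: add [E → . /]
No further items can be added.

I₀ = { [A → . -], [A → . E], [A → .], [A' → . A], [E → . /] }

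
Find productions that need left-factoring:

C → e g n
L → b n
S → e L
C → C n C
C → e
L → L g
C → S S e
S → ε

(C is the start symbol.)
Left-factoring is needed when two productions for the same non-terminal
share a common prefix on the right-hand side.

Productions for C:
  C → e g n
  C → C n C
  C → e
  C → S S e
Productions for L:
  L → b n
  L → L g
Productions for S:
  S → e L
  S → ε

Found common prefix 'e' in productions for C

Answer: Yes, C has productions with common prefix 'e'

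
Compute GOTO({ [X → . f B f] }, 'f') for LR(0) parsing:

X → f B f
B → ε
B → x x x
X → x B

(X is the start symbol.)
GOTO(I, 'f') = CLOSURE({ [A → αX.β] : [A → α.Xβ] ∈ I, X = 'f' })

Items with dot before 'f', with the dot advanced:
  [X → . f B f] → [X → f . B f]
Closure of the advanced items:
  [X → f . B f] has the dot before B: add [B → .], [B → . x x x]

GOTO = { [B → . x x x], [B → .], [X → f . B f] }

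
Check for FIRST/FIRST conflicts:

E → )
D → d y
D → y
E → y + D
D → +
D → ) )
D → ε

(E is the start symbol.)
No FIRST/FIRST conflicts.

A FIRST/FIRST conflict occurs when two productions N → α and N → β for the same non-terminal have FIRST(α) ∩ FIRST(β) ≠ ∅ (with ε ∈ FIRST of a nullable right-hand side, so two nullable alternatives also conflict).

Productions for E:
  E → ): FIRST = { ')' }
  E → y + D: FIRST = { 'y' }
Productions for D:
  D → d y: FIRST = { 'd' }
  D → y: FIRST = { 'y' }
  D → +: FIRST = { '+' }
  D → ) ): FIRST = { ')' }
  D → ε: FIRST = { ε }

All alternatives of each non-terminal have pairwise disjoint FIRST sets.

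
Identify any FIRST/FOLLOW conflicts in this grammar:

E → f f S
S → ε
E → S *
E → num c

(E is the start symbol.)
Nullable non-terminals: S.
S has a nullable alternative but only one production, so nothing to check.

E has no nullable alternative, so no FIRST/FOLLOW check is needed there.

No FIRST/FOLLOW conflicts found.

Answer: No FIRST/FOLLOW conflicts.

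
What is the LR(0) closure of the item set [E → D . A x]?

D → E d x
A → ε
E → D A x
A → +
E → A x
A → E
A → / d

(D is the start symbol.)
{ [A → . +], [A → . / d], [A → . E], [A → .], [D → . E d x], [E → . A x], [E → . D A x], [E → D . A x] }

To compute CLOSURE, for each item [A → α.Bβ] where B is a non-terminal, add [B → .γ] for all productions B → γ; repeat for the newly added items until nothing changes.

Start with: [E → D . A x]
  [E → D . A x] has the dot before A: add [A → .], [A → . +], [A → . E], [A → . / d]
  [A → . E] has the dot before E: add [E → . D A x], [E → . A x]
  [E → . D A x] has the dot before D: add [D → . E d x]
No further items can be added.

CLOSURE = { [A → . +], [A → . / d], [A → . E], [A → .], [D → . E d x], [E → . A x], [E → . D A x], [E → D . A x] }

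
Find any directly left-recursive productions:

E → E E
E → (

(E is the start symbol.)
Yes, E is left-recursive

Direct left recursion occurs when N → N α for some non-terminal N (the right-hand side begins with the left-hand side itself).

E → E E: LEFT RECURSIVE (starts with E)
E → (: starts with '('

The grammar has direct left recursion on: E.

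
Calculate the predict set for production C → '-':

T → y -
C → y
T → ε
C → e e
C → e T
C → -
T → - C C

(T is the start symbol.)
PREDICT(C → '-') = (FIRST(RHS) \ {ε}) ∪ (FOLLOW(C) if ε ∈ FIRST(RHS), i.e. RHS ⇒* ε)
FIRST('-') = { '-' }
ε ∉ FIRST('-'), so FOLLOW(C) is not added.
PREDICT(C → '-') = { '-' }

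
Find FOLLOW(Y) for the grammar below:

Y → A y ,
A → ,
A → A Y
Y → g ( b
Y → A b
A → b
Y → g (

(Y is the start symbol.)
{ $, ',', 'b', 'g', 'y' }

To compute FOLLOW(Y), find every occurrence of Y on a right-hand side N → α Y β: add FIRST(β) \ {ε}, and if β is empty or nullable also add FOLLOW(N). Iterate to a fixed point.

Y is the start symbol, so $ ∈ FOLLOW(Y).
In A → A Y: Y is at the end, add FOLLOW(A)

The FOLLOW sets referred to above (computed the same way, to a fixed point):
  FOLLOW(A) = { ',', 'b', 'g', 'y' }

Taking the union: FOLLOW(Y) = { $, ',', 'b', 'g', 'y' }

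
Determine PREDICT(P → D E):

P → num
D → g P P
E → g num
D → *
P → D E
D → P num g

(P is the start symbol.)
PREDICT(P → D E) = (FIRST(RHS) \ {ε}) ∪ (FOLLOW(P) if ε ∈ FIRST(RHS), i.e. RHS ⇒* ε)
FIRST(D) = { '*', 'g', 'num' }
FIRST(D E) = { '*', 'g', 'num' }
ε ∉ FIRST(D E), so FOLLOW(P) is not added.
PREDICT(P → D E) = { '*', 'g', 'num' }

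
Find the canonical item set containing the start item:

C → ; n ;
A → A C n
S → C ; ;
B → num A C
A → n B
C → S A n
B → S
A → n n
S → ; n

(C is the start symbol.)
First, augment the grammar with C' → C
I₀ = CLOSURE({ [C' → . C] }):
  [C' → . C] has the dot before C: add [C → . ; n ;], [C → . S A n]
  [C → . S A n] has the dot before S: add [S → . C ; ;], [S → . ; n]
No further items can be added.

I₀ = { [C → . ; n ;], [C → . S A n], [C' → . C], [S → . ; n], [S → . C ; ;] }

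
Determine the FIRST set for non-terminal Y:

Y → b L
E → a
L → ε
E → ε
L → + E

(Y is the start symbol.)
From Y → b L:
  - b is a terminal: add 'b' and stop

Collecting: FIRST(Y) = { 'b' }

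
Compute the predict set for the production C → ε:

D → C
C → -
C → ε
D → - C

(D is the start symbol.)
{ $ }

PREDICT(C → ε) = (FIRST(RHS) \ {ε}) ∪ (FOLLOW(C) if ε ∈ FIRST(RHS), i.e. RHS ⇒* ε)
The right-hand side is ε (FIRST(ε) = { ε }), so the predict set is FOLLOW(C) = { $ }
PREDICT(C → ε) = { $ }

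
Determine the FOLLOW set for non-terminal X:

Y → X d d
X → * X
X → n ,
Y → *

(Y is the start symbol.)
To compute FOLLOW(X), find every occurrence of X on a right-hand side N → α X β: add FIRST(β) \ {ε}, and if β is empty or nullable also add FOLLOW(N). Iterate to a fixed point.

In Y → X d d: X is followed by d d, add FIRST(d d) \ {ε} = { 'd' }
In X → * X: X is at the end; this adds FOLLOW(X) to itself — nothing new

Taking the union: FOLLOW(X) = { 'd' }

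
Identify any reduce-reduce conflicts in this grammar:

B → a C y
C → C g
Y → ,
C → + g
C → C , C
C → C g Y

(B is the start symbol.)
No reduce-reduce conflicts

Augment with B' → B and build the canonical LR(0) collection (I0 = CLOSURE({[B' → . B]}), then GOTO on every symbol after a dot until no new states appear). It has 12 states:
  I0: { [B → . a C y], [B' → . B] }  — shift
  I1: { [B' → B .] }  — accept
  I2: { [B → a . C y], [C → . + g], [C → . C , C], [C → . C g Y], [C → . C g] }  — shift
  I3: { [C → + . g] }  — shift
  I4: { [B → a C . y], [C → C . , C], [C → C . g Y], [C → C . g] }  — shift
  I5: { [C → . + g], [C → . C , C], [C → . C g Y], [C → . C g], [C → C , . C] }  — shift
  I6: { [C → C g . Y], [C → C g .], [Y → . ,] }  — shift, reduce
  I7: { [B → a C y .] }  — reduce
  I8: { [Y → , .] }  — reduce
  I9: { [C → C g Y .] }  — reduce
  I10: { [C → C , C .], [C → C . , C], [C → C . g Y], [C → C . g] }  — shift, reduce
  I11: { [C → + g .] }  — reduce

No state contains more than one complete item.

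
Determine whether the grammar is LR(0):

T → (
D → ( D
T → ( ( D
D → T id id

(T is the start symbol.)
No. Shift-reduce conflict between [T → ( .] and [T → ( . ( D]

A grammar is LR(0) if no state in the canonical LR(0) collection has:
  - both a shift item (dot before a terminal) and a complete item (shift-reduce conflict), or
  - two or more complete items (reduce-reduce conflict; the accept item [T' → T .] counts as a complete item here).

Augment with T' → T and build the canonical LR(0) collection (I0 = CLOSURE({[T' → . T]}), then GOTO on every symbol after a dot until no new states appear). It has 12 states:
  I0: { [T → . ( ( D], [T → . (], [T' → . T] }  — shift
  I1: { [T → ( . ( D], [T → ( .] }  — shift, reduce
  I2: { [T' → T .] }  — accept
  I3: { [D → . ( D], [D → . T id id], [T → ( ( . D], [T → . ( ( D], [T → . (] }  — shift
  I4: { [D → ( . D], [D → . ( D], [D → . T id id], [T → ( . ( D], [T → ( .], [T → . ( ( D], [T → . (] }  — shift, reduce
  I5: { [T → ( ( D .] }  — reduce
  I6: { [D → T . id id] }  — shift
  I7: { [D → T id . id] }  — shift
  I8: { [D → T id id .] }  — reduce
  I9: { [D → ( . D], [D → . ( D], [D → . T id id], [T → ( ( . D], [T → ( . ( D], [T → ( .], [T → . ( ( D], [T → . (] }  — shift, reduce
  I10: { [D → ( D .] }  — reduce
  I11: { [D → ( D .], [T → ( ( D .] }  — 2 reduces

Conflict in state I1:
  Shift-reduce conflict between [T → ( .] and [T → ( . ( D]
So the grammar is NOT LR(0).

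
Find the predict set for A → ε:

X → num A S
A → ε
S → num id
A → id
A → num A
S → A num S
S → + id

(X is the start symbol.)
{ '+', 'id', 'num' }

PREDICT(A → ε) = (FIRST(RHS) \ {ε}) ∪ (FOLLOW(A) if ε ∈ FIRST(RHS), i.e. RHS ⇒* ε)
The right-hand side is ε (FIRST(ε) = { ε }), so the predict set is FOLLOW(A) = { '+', 'id', 'num' }
PREDICT(A → ε) = { '+', 'id', 'num' }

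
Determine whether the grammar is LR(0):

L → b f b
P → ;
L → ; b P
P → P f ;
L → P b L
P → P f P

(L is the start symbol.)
A grammar is LR(0) if no state in the canonical LR(0) collection has:
  - both a shift item (dot before a terminal) and a complete item (shift-reduce conflict), or
  - two or more complete items (reduce-reduce conflict; the accept item [L' → L .] counts as a complete item here).

Augment with L' → L and build the canonical LR(0) collection (I0 = CLOSURE({[L' → . L]}), then GOTO on every symbol after a dot until no new states appear). It has 15 states:
  I0: { [L → . ; b P], [L → . P b L], [L → . b f b], [L' → . L], [P → . ;], [P → . P f ;], [P → . P f P] }  — shift
  I1: { [L → ; . b P], [P → ; .] }  — shift, reduce
  I2: { [L' → L .] }  — accept
  I3: { [L → P . b L], [P → P . f ;], [P → P . f P] }  — shift
  I4: { [L → b . f b] }  — shift
  I5: { [L → b f . b] }  — shift
  I6: { [L → b f b .] }  — reduce
  I7: { [L → . ; b P], [L → . P b L], [L → . b f b], [L → P b . L], [P → . ;], [P → . P f ;], [P → . P f P] }  — shift
  I8: { [P → . ;], [P → . P f ;], [P → . P f P], [P → P f . ;], [P → P f . P] }  — shift
  I9: { [P → ; .], [P → P f ; .] }  — 2 reduces
  I10: { [P → P . f ;], [P → P . f P], [P → P f P .] }  — shift, reduce
  I11: { [L → P b L .] }  — reduce
  I12: { [L → ; b . P], [P → . ;], [P → . P f ;], [P → . P f P] }  — shift
  I13: { [P → ; .] }  — reduce
  I14: { [L → ; b P .], [P → P . f ;], [P → P . f P] }  — shift, reduce

Conflict in state I1:
  Shift-reduce conflict between [P → ; .] and [L → ; . b P]
So the grammar is NOT LR(0).

Answer: No. Shift-reduce conflict between [P → ; .] and [L → ; . b P]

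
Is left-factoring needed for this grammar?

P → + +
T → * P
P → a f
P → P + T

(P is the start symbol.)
No, left-factoring is not needed

Left-factoring is needed when two productions for the same non-terminal
share a common prefix on the right-hand side.

Productions for P:
  P → + +
  P → a f
  P → P + T

No common prefixes found.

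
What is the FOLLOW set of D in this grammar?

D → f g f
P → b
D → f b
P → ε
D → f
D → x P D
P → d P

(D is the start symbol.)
D is the start symbol, so $ ∈ FOLLOW(D).
In D → x P D: D is at the end; this adds FOLLOW(D) to itself — nothing new

Taking the union: FOLLOW(D) = { $ }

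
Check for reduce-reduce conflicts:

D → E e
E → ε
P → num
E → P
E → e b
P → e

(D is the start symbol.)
A reduce-reduce conflict occurs when an LR(0) state has two complete items [A → α .] and [B → β .] — both call for a reduction, and with no lookahead the parser cannot choose between them.

Augment with D' → D and build the canonical LR(0) collection (I0 = CLOSURE({[D' → . D]}), then GOTO on every symbol after a dot until no new states appear). It has 8 states:
  I0: { [D → . E e], [D' → . D], [E → . P], [E → . e b], [E → .], [P → . e], [P → . num] }  — shift, reduce
  I1: { [D' → D .] }  — accept
  I2: { [D → E . e] }  — shift
  I3: { [E → P .] }  — reduce
  I4: { [E → e . b], [P → e .] }  — shift, reduce
  I5: { [P → num .] }  — reduce
  I6: { [E → e b .] }  — reduce
  I7: { [D → E e .] }  — reduce

No state contains more than one complete item.

Answer: No reduce-reduce conflicts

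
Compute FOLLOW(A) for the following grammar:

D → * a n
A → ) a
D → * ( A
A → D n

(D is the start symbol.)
{ $, 'n' }

In D → * ( A: A is at the end, add FOLLOW(D)

The FOLLOW sets referred to above (computed the same way, to a fixed point):
  FOLLOW(D) = { $, 'n' }

Taking the union: FOLLOW(A) = { $, 'n' }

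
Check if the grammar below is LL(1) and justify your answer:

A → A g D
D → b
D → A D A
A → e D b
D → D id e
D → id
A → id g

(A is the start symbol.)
No. Predict set conflict for A: { 'e' }

A grammar is LL(1) if for each non-terminal N with multiple productions, the predict sets of those productions are pairwise disjoint, where PREDICT(N → α) = (FIRST(α) \ {ε}) ∪ (FOLLOW(N) if α ⇒* ε).

Relevant sets:
  FIRST(A) = { 'e', 'id' }
  FIRST(D) = { 'b', 'e', 'id' }

For A:
  PREDICT(A → A g D) = { 'e', 'id' }
  PREDICT(A → e D b) = { 'e' }
  PREDICT(A → id g) = { 'id' }
For D:
  PREDICT(D → b) = { 'b' }
  PREDICT(D → A D A) = { 'e', 'id' }
  PREDICT(D → D id e) = { 'b', 'e', 'id' }
  PREDICT(D → id) = { 'id' }

Conflict found: Predict set conflict for A: { 'e' }
The grammar is NOT LL(1).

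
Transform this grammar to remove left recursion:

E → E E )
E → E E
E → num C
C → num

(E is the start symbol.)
E → num C E'
E' → E ) E'
E' → E E'
E' → ε
C → num

E is directly left-recursive. The standard transformation for
  A → A α₁ | ... | A α_m | β₁ | ... | β_n
is
  A  → β₁ A' | ... | β_n A'
  A' → α₁ A' | ... | α_m A' | ε

E → num C becomes E → num C E'
E → E E ) becomes E' → E ) E'
E → E E becomes E' → E E'
Add E' → ε

Productions for other non-terminals are unchanged:
  C → num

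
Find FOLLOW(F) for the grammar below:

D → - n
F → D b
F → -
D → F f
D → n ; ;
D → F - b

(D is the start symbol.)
In D → F f: F is followed by f, add FIRST(f) \ {ε} = { 'f' }
In D → F - b: F is followed by '-' b, add FIRST('-' b) \ {ε} = { '-' }

Taking the union: FOLLOW(F) = { '-', 'f' }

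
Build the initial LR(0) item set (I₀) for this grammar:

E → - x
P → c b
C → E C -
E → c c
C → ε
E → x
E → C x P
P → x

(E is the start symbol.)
{ [C → . E C -], [C → .], [E → . - x], [E → . C x P], [E → . c c], [E → . x], [E' → . E] }

First, augment the grammar with E' → E
I₀ = CLOSURE({ [E' → . E] }):
  [E' → . E] has the dot before E: add [E → . - x], [E → . c c], [E → . x], [E → . C x P]
  [E → . C x P] has the dot before C: add [C → . E C -], [C → .]
No further items can be added.

I₀ = { [C → . E C -], [C → .], [E → . - x], [E → . C x P], [E → . c c], [E → . x], [E' → . E] }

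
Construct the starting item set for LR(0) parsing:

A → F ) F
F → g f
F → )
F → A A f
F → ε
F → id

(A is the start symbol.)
{ [A → . F ) F], [A' → . A], [F → . )], [F → . A A f], [F → . g f], [F → . id], [F → .] }

First, augment the grammar with A' → A
I₀ = CLOSURE({ [A' → . A] }):
  [A' → . A] has the dot before A: add [A → . F ) F]
  [A → . F ) F] has the dot before F: add [F → . g f], [F → . )], [F → . A A f], [F → .], [F → . id]
No further items can be added.

I₀ = { [A → . F ) F], [A' → . A], [F → . )], [F → . A A f], [F → . g f], [F → . id], [F → .] }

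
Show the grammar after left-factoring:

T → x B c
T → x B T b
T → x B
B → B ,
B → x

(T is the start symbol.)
T → x B T'
T' → c
T' → T b
T' → ε
B → B ,
B → x

Left-factoring transforms A → αβ₁ | αβ₂ into A → αA' and A' → β₁ | β₂
(α is the longest common prefix among the alternatives). Repeat until
no nonterminal has two alternatives with a common prefix.

Round 1: T has alternatives sharing prefix 'x B'. Introduce T': T → x B T'
  Add: T' → c
  Add: T' → T b
  Add: T' → ε

No remaining common prefixes — done.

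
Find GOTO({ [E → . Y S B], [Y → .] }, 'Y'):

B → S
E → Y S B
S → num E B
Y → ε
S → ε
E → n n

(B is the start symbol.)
{ [E → Y . S B], [S → . num E B], [S → .] }

GOTO(I, 'Y') = CLOSURE({ [A → αX.β] : [A → α.Xβ] ∈ I, X = 'Y' })

Items with dot before 'Y', with the dot advanced:
  [E → . Y S B] → [E → Y . S B]
Closure of the advanced items:
  [E → Y . S B] has the dot before S: add [S → . num E B], [S → .]

GOTO = { [E → Y . S B], [S → . num E B], [S → .] }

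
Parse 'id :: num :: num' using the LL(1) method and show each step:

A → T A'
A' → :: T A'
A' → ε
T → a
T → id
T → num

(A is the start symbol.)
LL(1) parsing maintains a stack (initially the start symbol over $) and the input. At each step: if the stack top is a terminal, match it against the current input token; if it is a non-terminal N, replace it with the RHS of M[N, lookahead] (the unique production whose predict set contains the lookahead).

Stack is shown with the top on the left.

Stack      Input               Action
-------------------------------------
A $        id :: num :: num $  output A → T A'
T A' $     id :: num :: num $  output T → id
id A' $    id :: num :: num $  match 'id'
A' $       :: num :: num $     output A' → :: T A'
:: T A' $  :: num :: num $     match '::'
T A' $     num :: num $        output T → num
num A' $   num :: num $        match 'num'
A' $       :: num $            output A' → :: T A'
:: T A' $  :: num $            match '::'
T A' $     num $               output T → num
num A' $   num $               match 'num'
A' $       $                   output A' → ε
$          $                   accept

The string is accepted.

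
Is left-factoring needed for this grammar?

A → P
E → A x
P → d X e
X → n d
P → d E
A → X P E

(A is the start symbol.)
Yes, P has productions with common prefix 'd'

Left-factoring is needed when two productions for the same non-terminal
share a common prefix on the right-hand side.

Productions for A:
  A → P
  A → X P E
Productions for P:
  P → d X e
  P → d E

Found common prefix 'd' in productions for P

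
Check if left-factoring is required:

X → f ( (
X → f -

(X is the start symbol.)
Yes, X has productions with common prefix 'f'

Left-factoring is needed when two productions for the same non-terminal
share a common prefix on the right-hand side.

Productions for X:
  X → f ( (
  X → f -

Found common prefix 'f' in productions for X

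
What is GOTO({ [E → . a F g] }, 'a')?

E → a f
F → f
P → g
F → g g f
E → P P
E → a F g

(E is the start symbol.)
{ [E → a . F g], [F → . f], [F → . g g f] }

GOTO(I, 'a') = CLOSURE({ [A → αX.β] : [A → α.Xβ] ∈ I, X = 'a' })

Items with dot before 'a', with the dot advanced:
  [E → . a F g] → [E → a . F g]
Closure of the advanced items:
  [E → a . F g] has the dot before F: add [F → . f], [F → . g g f]

GOTO = { [E → a . F g], [F → . f], [F → . g g f] }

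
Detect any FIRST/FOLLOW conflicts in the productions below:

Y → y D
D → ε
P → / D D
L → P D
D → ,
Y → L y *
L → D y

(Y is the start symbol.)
Nullable non-terminals: D.

D: nullable alternative(s) D → ε; FOLLOW(D) = { $, ',', 'y' }
  D → ε: FIRST \ {ε} = { } — this is the only nullable alternative, skip
  D → ,: FIRST \ {ε} = { ',' } — overlaps FOLLOW(D) on { ',' }: CONFLICT

L, P, Y have no nullable alternative, so no FIRST/FOLLOW check is needed there.

So the grammar has 1 FIRST/FOLLOW conflict (marked CONFLICT above).

Answer: Yes. D → ',' with FOLLOW(D) on { ',' }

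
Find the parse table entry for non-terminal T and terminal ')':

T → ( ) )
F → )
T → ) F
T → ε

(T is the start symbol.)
To find M[T, ')'], we find productions for T where ')' is in the predict set (PREDICT(N → α) = (FIRST(α) \ {ε}) ∪ (FOLLOW(N) if α ⇒* ε)).

Relevant sets:
  FOLLOW(T) = { $ }

T → ( ) ): PREDICT = { '(' }
T → ) F: PREDICT = { ')' }
  ')' is in predict set, so this production goes in M[T, ')']
T → ε: PREDICT = { $ }

M[T, ')'] = T → ) F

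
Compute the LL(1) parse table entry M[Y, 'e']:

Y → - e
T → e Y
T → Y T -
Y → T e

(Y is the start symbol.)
Y → T e

To find M[Y, 'e'], we find productions for Y where 'e' is in the predict set (PREDICT(N → α) = (FIRST(α) \ {ε}) ∪ (FOLLOW(N) if α ⇒* ε)).

Relevant sets:
  FIRST(T) = { '-', 'e' }

Y → - e: PREDICT = { '-' }
Y → T e: PREDICT = { '-', 'e' }
  'e' is in predict set, so this production goes in M[Y, 'e']

M[Y, 'e'] = Y → T e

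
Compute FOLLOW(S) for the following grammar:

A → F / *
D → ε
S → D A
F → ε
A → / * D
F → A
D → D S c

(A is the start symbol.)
To compute FOLLOW(S), find every occurrence of S on a right-hand side N → α S β: add FIRST(β) \ {ε}, and if β is empty or nullable also add FOLLOW(N). Iterate to a fixed point.

In D → D S c: S is followed by c, add FIRST(c) \ {ε} = { 'c' }

Taking the union: FOLLOW(S) = { 'c' }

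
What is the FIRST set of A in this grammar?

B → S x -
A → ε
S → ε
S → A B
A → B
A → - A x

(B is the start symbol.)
{ '-', 'x', ε }

To compute FIRST(A), examine every production with A on the left-hand side, reading each right-hand side left to right until a non-nullable symbol is reached.

FIRST sets of the other non-terminals involved (by the same procedure, iterated to a fixed point):
  FIRST(B) = { '-', 'x' }

From A → ε:
  - ε-production, so ε ∈ FIRST(A)
From A → B:
  - B is a non-terminal: add FIRST(B) \ {ε} = { '-', 'x' }
    B is not nullable, so stop
From A → - A x:
  - '-' is a terminal: add '-' and stop

Collecting: FIRST(A) = { '-', 'x', ε }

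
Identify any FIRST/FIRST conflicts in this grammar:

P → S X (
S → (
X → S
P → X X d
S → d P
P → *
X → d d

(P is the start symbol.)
A FIRST/FIRST conflict occurs when two productions N → α and N → β for the same non-terminal have FIRST(α) ∩ FIRST(β) ≠ ∅ (with ε ∈ FIRST of a nullable right-hand side, so two nullable alternatives also conflict).

FIRST sets of the non-terminals at (or reachable through a nullable prefix from) the front of some alternative:
  FIRST(S) = { '(', 'd' }
  FIRST(X) = { '(', 'd' }

Productions for P:
  P → S X (: FIRST = { '(', 'd' }
  P → X X d: FIRST = { '(', 'd' }
  P → *: FIRST = { '*' }
Productions for S:
  S → (: FIRST = { '(' }
  S → d P: FIRST = { 'd' }
Productions for X:
  X → S: FIRST = { '(', 'd' }
  X → d d: FIRST = { 'd' }

Conflict for P: P → S X ( and P → X X d
  Overlap: { '(', 'd' }
Conflict for X: X → S and X → d d
  Overlap: { 'd' }

Answer: Yes. P → S X '(' / P → X X d on { '(', 'd' }; X → S / X → d d on { 'd' }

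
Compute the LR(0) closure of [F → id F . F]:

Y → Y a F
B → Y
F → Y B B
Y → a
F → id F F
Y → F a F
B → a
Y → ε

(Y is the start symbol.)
To compute CLOSURE, for each item [A → α.Bβ] where B is a non-terminal, add [B → .γ] for all productions B → γ; repeat for the newly added items until nothing changes.

Start with: [F → id F . F]
  [F → id F . F] has the dot before F: add [F → . Y B B], [F → . id F F]
  [F → . Y B B] has the dot before Y: add [Y → . Y a F], [Y → . a], [Y → . F a F], [Y → .]
No further items can be added.

CLOSURE = { [F → . Y B B], [F → . id F F], [F → id F . F], [Y → . F a F], [Y → . Y a F], [Y → . a], [Y → .] }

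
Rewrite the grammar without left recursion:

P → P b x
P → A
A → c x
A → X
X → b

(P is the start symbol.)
P is directly left-recursive. The standard transformation for
  A → A α₁ | ... | A α_m | β₁ | ... | β_n
is
  A  → β₁ A' | ... | β_n A'
  A' → α₁ A' | ... | α_m A' | ε

P → A becomes P → A P'
P → P b x becomes P' → b x P'
Add P' → ε

Productions for other non-terminals are unchanged:
  A → c x
  A → X
  X → b

Resulting grammar:
P → A P'
P' → b x P'
P' → ε
A → c x
A → X
X → b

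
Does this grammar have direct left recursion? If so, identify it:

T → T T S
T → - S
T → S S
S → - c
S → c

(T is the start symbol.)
Yes, T is left-recursive

Direct left recursion occurs when N → N α for some non-terminal N (the right-hand side begins with the left-hand side itself).

T → T T S: LEFT RECURSIVE (starts with T)
T → - S: starts with '-'
T → S S: starts with S
S → - c: starts with '-'
S → c: starts with c

The grammar has direct left recursion on: T.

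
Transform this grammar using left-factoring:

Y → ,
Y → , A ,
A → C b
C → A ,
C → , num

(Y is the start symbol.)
Y → , Y'
Y' → ε
Y' → A ,
A → C b
C → A ,
C → , num

Left-factoring transforms A → αβ₁ | αβ₂ into A → αA' and A' → β₁ | β₂
(α is the longest common prefix among the alternatives). Repeat until
no nonterminal has two alternatives with a common prefix.

Round 1: Y has alternatives sharing prefix ','. Introduce Y': Y → , Y'
  Add: Y' → ε
  Add: Y' → A ,

No remaining common prefixes — done.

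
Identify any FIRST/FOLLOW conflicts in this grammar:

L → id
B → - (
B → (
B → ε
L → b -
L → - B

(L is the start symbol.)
Nullable non-terminals: B.

B: nullable alternative(s) B → ε; FOLLOW(B) = { $ }
  B → - (: FIRST \ {ε} = { '-' } — disjoint from FOLLOW(B)
  B → (: FIRST \ {ε} = { '(' } — disjoint from FOLLOW(B)
  B → ε: FIRST \ {ε} = { } — this is the only nullable alternative, skip

L has no nullable alternative, so no FIRST/FOLLOW check is needed there.

No FIRST/FOLLOW conflicts found.

Answer: No FIRST/FOLLOW conflicts.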